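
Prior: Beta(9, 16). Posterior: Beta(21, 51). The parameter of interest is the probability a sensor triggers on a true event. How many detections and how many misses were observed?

Beta is conjugate to the binomial likelihood: posterior = Beta(a+s, b+f).
Match parameters: s=21−9=12, f=51−16=35.

12 detections and 35 misses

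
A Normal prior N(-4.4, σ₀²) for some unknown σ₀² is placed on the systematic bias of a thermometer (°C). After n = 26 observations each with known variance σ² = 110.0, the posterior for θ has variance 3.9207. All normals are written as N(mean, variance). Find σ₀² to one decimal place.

σ₀² = 53.5

Posterior precision equals prior precision plus data precision: 1/σ_n² = 1/σ₀² + n/σ².
So 1/σ₀² = 1/3.9207 − 26/110.0 = 0.255056 − 0.236364 = 0.018692.
Hence σ₀² = 1/0.018692 ≈ 53.5.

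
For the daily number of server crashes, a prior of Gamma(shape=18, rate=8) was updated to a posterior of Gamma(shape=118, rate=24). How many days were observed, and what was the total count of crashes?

Gamma–Poisson conjugacy: posterior shape = α + Σxᵢ, posterior rate = β + n.
Matching: Σxᵢ = 118 − 18 = 100 and n = 24 − 8 = 16.

n = 16 days with total 100 crashes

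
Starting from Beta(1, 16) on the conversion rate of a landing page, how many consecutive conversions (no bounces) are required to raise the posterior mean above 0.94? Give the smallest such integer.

After k conversions and 0 bounces the posterior is Beta(1+k, 16), with mean (1+k)/(1+16+k).
Set (1+k)/(17+k) > 0.94 and solve: k > (0.94·17 − 1)/(1 − 0.94) = 249.667.
The smallest integer exceeding 249.667 is 250, and checking k=250: (251)/(267) = 0.9401 > 0.94.

k = 250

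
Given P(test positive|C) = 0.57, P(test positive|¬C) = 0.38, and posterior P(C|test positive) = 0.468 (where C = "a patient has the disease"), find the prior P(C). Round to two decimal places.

Bayes' rule in odds form gives O(C|E) = O(C)·[P(E|C)/P(E|¬C)], hence O(C) = O(C|E)/LR.
Posterior odds = 0.468/(1−0.468) = 0.8797. LR = 0.57/0.38 = 1.5000.
Prior odds = 0.8797/1.5000 = 0.5865, so P(C) = 0.5865/(1+0.5865) ≈ 0.37.

P(C) = 0.37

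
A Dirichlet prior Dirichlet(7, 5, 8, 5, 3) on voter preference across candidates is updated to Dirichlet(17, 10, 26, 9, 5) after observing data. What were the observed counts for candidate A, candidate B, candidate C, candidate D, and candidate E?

For a Dirichlet(α) prior with multinomial counts c, the posterior is Dirichlet(α + c) componentwise.
Counts are posterior − prior componentwise: 17−7=10, 10−5=5, 26−8=18, 9−5=4, 5−3=2.

counts (10, 5, 18, 4, 2)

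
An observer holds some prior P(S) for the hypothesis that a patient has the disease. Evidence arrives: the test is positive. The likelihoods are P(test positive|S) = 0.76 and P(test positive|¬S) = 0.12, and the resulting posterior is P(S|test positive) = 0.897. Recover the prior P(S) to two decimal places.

Bayes' rule in odds form gives O(S|E) = O(S)·[P(E|S)/P(E|¬S)], hence O(S) = O(S|E)/LR.
Posterior odds = 0.897/(1−0.897) = 8.7087. LR = 0.76/0.12 = 6.3333.
Prior odds = 8.7087/6.3333 = 1.3751, so P(S) = 1.3751/(1+1.3751) ≈ 0.58.

P(S) = 0.58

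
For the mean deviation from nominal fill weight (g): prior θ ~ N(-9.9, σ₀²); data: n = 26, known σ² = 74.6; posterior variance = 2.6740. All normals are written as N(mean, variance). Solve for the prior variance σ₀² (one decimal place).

Posterior precision equals prior precision plus data precision: 1/σ_n² = 1/σ₀² + n/σ².
So 1/σ₀² = 1/2.6740 − 26/74.6 = 0.373972 − 0.348525 = 0.025447.
Hence σ₀² = 1/0.025447 ≈ 39.3.

σ₀² = 39.3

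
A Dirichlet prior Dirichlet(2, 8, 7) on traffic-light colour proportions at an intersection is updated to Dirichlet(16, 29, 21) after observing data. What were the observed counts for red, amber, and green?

For a Dirichlet(α) prior with multinomial counts c, the posterior is Dirichlet(α + c) componentwise.
Counts are posterior − prior componentwise: 16−2=14, 29−8=21, 21−7=14.

counts (14, 21, 14)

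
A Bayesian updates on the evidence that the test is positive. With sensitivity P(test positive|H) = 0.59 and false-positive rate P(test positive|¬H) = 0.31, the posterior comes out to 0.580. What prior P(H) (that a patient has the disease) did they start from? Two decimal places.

Bayes' rule in odds form gives O(H|E) = O(H)·[P(E|H)/P(E|¬H)], hence O(H) = O(H|E)/LR.
Posterior odds = 0.580/(1−0.580) = 1.3810. LR = 0.59/0.31 = 1.9032.
Prior odds = 1.3810/1.9032 = 0.7256, so P(H) = 0.7256/(1+0.7256) ≈ 0.42.

P(H) = 0.42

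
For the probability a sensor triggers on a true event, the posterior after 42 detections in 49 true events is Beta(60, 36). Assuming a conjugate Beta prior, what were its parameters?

Beta(18, 29)

Under Beta–binomial conjugacy the posterior parameters are (a+s, b+f).
Subtract the data counts: 60−42=18, 36−7=29.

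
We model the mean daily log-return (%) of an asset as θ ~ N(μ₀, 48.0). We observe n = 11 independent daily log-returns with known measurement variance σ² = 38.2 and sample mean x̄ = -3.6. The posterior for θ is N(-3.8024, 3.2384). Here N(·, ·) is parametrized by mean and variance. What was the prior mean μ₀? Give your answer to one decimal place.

The posterior mean is a precision-weighted average: μ_n = (τ₀μ₀ + τ_data·x̄)/(τ₀+τ_data), with τ₀=1/σ₀² and τ_data=n/σ².
Here τ₀ = 1/48.0 = 0.020833 and τ_data = 11/38.2 = 0.287958, so τ_n = 0.308791.
Rearranging for μ₀: μ₀ = (μ_n·τ_n − τ_data·x̄)/τ₀ = (-3.8024·0.308791 − 0.287958·-3.6) / 0.020833 = -0.137498/0.020833 ≈ -6.6.

μ₀ = -6.6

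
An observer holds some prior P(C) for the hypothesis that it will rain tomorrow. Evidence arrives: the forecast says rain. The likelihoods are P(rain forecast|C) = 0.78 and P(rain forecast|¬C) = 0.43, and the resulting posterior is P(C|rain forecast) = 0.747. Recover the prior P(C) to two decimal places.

In odds form, posterior odds = prior odds × likelihood ratio, so prior odds = posterior odds ÷ LR.
Posterior odds = 0.747/(1−0.747) = 2.9526. LR = 0.78/0.43 = 1.8140.
Prior odds = 2.9526/1.8140 = 1.6277, so P(C) = 1.6277/(1+1.6277) ≈ 0.62.

P(C) = 0.62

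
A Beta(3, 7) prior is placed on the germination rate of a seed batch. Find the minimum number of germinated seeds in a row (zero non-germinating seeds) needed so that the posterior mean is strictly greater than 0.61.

After k germinated seeds and 0 non-germinating seeds the posterior is Beta(3+k, 7), with mean (3+k)/(3+7+k).
Set (3+k)/(10+k) > 0.61 and solve: k > (0.61·10 − 3)/(1 − 0.61) = 7.949.
The smallest integer exceeding 7.949 is 8.

k = 8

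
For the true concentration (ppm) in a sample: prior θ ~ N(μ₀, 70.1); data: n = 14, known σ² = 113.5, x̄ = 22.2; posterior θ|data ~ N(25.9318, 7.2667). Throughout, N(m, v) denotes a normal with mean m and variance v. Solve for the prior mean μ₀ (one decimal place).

μ₀ = 58.2

With known observation variance, the Normal–Normal posterior has precision τ_n = τ₀ + n/σ² and mean μ_n = (τ₀μ₀ + (n/σ²)x̄)/τ_n.
Here τ₀ = 1/70.1 = 0.014265 and τ_data = 14/113.5 = 0.123348, so τ_n = 0.137613.
Rearranging for μ₀: μ₀ = (μ_n·τ_n − τ_data·x̄)/τ₀ = (25.9318·0.137613 − 0.123348·22.2) / 0.014265 = 0.830227/0.014265 ≈ 58.2.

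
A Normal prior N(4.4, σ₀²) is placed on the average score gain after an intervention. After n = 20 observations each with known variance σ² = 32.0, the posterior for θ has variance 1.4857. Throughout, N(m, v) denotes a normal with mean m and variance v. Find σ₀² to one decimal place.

σ₀² = 20.8

Posterior precision equals prior precision plus data precision: 1/σ_n² = 1/σ₀² + n/σ².
So 1/σ₀² = 1/1.4857 − 20/32.0 = 0.673083 − 0.625000 = 0.048083.
Hence σ₀² = 1/0.048083 ≈ 20.8.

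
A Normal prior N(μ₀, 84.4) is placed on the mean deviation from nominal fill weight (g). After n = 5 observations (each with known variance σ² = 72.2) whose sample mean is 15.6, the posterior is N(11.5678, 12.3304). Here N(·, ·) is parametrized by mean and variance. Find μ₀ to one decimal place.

μ₀ = -12.0

With known observation variance, the Normal–Normal posterior has precision τ_n = τ₀ + n/σ² and mean μ_n = (τ₀μ₀ + (n/σ²)x̄)/τ_n.
Here τ₀ = 1/84.4 = 0.011848 and τ_data = 5/72.2 = 0.069252, so τ_n = 0.081100.
Rearranging for μ₀: μ₀ = (μ_n·τ_n − τ_data·x̄)/τ₀ = (11.5678·0.081100 − 0.069252·15.6) / 0.011848 = -0.142183/0.011848 ≈ -12.0.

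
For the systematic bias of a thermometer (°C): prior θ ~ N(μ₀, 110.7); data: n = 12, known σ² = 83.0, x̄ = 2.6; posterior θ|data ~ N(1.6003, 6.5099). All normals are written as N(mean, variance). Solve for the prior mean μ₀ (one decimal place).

With known observation variance, the Normal–Normal posterior has precision τ_n = τ₀ + n/σ² and mean μ_n = (τ₀μ₀ + (n/σ²)x̄)/τ_n.
Here τ₀ = 1/110.7 = 0.009033 and τ_data = 12/83.0 = 0.144578, so τ_n = 0.153611.
Rearranging for μ₀: μ₀ = (μ_n·τ_n − τ_data·x̄)/τ₀ = (1.6003·0.153611 − 0.144578·2.6) / 0.009033 = -0.130079/0.009033 ≈ -14.4.

μ₀ = -14.4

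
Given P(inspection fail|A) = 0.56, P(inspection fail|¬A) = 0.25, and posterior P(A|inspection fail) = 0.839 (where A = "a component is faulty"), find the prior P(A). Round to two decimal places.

Bayes' rule in odds form gives O(A|E) = O(A)·[P(E|A)/P(E|¬A)], hence O(A) = O(A|E)/LR.
Posterior odds = 0.839/(1−0.839) = 5.2112. LR = 0.56/0.25 = 2.2400.
Prior odds = 5.2112/2.2400 = 2.3264, so P(A) = 2.3264/(1+2.3264) ≈ 0.70.

P(A) = 0.70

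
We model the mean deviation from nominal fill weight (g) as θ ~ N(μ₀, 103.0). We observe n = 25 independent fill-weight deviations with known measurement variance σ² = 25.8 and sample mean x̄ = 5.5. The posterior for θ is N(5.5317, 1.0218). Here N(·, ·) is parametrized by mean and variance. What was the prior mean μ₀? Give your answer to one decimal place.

The posterior mean is a precision-weighted average: μ_n = (τ₀μ₀ + τ_data·x̄)/(τ₀+τ_data), with τ₀=1/σ₀² and τ_data=n/σ².
Here τ₀ = 1/103.0 = 0.009709 and τ_data = 25/25.8 = 0.968992, so τ_n = 0.978701.
Rearranging for μ₀: μ₀ = (μ_n·τ_n − τ_data·x̄)/τ₀ = (5.5317·0.978701 − 0.968992·5.5) / 0.009709 = 0.084424/0.009709 ≈ 8.7.

μ₀ = 8.7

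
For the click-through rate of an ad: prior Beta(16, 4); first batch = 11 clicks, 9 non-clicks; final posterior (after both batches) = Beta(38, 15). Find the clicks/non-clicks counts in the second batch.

Because Beta–binomial updating is additive in the counts, the combined data contributed (α_post−α_prior, β_post−β_prior) successes and failures.
Total across both batches: 38−16=22 clicks, 15−4=11 non-clicks.
Subtract the first batch: 22−11=11 clicks and 11−9=2 non-clicks.

11 clicks and 2 non-clicks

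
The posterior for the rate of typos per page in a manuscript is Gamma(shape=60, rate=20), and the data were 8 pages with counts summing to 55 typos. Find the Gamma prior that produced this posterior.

Gamma(shape=5, rate=12)

Gamma–Poisson conjugacy: posterior shape = α + Σxᵢ, posterior rate = β + n.
So α = 60 − 55 = 5 and β = 20 − 8 = 12.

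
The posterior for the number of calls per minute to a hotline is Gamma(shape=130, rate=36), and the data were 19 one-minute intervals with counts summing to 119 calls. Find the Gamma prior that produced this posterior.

Gamma(shape=11, rate=17)

Gamma–Poisson conjugacy: posterior shape = α + Σxᵢ, posterior rate = β + n.
So α = 130 − 119 = 11 and β = 36 − 19 = 17.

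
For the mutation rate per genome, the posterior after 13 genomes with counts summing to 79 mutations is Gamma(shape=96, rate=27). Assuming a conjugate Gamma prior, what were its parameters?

Gamma(shape=17, rate=14)

A Gamma(α, β) prior (rate parametrization) on a Poisson rate with n observations summing to S gives posterior Gamma(α+S, β+n).
So α = 96 − 79 = 17 and β = 27 − 13 = 14.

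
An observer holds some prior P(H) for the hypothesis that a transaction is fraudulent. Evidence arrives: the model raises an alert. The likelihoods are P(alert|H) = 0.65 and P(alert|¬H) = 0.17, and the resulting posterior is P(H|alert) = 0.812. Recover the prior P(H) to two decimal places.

In odds form, posterior odds = prior odds × likelihood ratio, so prior odds = posterior odds ÷ LR.
Posterior odds = 0.812/(1−0.812) = 4.3191. LR = 0.65/0.17 = 3.8235.
Prior odds = 4.3191/3.8235 = 1.1296, so P(H) = 1.1296/(1+1.1296) ≈ 0.53.

P(H) = 0.53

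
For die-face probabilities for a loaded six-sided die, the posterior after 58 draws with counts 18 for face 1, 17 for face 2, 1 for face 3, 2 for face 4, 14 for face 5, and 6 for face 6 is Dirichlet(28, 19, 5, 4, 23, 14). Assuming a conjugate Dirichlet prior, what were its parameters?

For a Dirichlet(α) prior with multinomial counts c, the posterior is Dirichlet(α + c) componentwise.
Subtract each count from the matching posterior parameter: 28−18=10, 19−17=2, 5−1=4, 4−2=2, 23−14=9, 14−6=8.

Dirichlet(10, 2, 4, 2, 9, 8)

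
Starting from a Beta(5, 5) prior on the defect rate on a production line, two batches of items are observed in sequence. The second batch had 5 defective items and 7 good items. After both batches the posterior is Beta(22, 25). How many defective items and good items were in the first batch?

Sequential conjugate updates are equivalent to a single update on the pooled data, so total successes = posterior α − prior α and total failures = posterior β − prior β.
Total across both batches: 22−5=17 defective items, 25−5=20 good items.
Subtract the second batch: 17−5=12 defective items and 20−7=13 good items.

12 defective items and 13 good items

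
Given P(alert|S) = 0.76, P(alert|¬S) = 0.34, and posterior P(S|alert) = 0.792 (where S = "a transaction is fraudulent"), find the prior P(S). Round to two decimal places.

Bayes' rule in odds form gives O(S|E) = O(S)·[P(E|S)/P(E|¬S)], hence O(S) = O(S|E)/LR.
Posterior odds = 0.792/(1−0.792) = 3.8077. LR = 0.76/0.34 = 2.2353.
Prior odds = 3.8077/2.2353 = 1.7034, so P(S) = 1.7034/(1+1.7034) ≈ 0.63.

P(S) = 0.63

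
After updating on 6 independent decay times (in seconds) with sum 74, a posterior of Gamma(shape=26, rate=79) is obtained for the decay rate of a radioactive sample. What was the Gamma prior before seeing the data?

For an exponential likelihood with a Gamma(α, β) prior on the rate, n observations with total T give posterior Gamma(α+n, β+T).
So α = 26 − 6 = 20 and β = 79 − 74 = 5.

Gamma(shape=20, rate=5)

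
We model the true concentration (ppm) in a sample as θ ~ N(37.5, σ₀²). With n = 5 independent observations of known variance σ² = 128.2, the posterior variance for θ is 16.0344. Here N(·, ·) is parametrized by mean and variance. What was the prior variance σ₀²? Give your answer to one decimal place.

σ₀² = 42.8

Posterior precision equals prior precision plus data precision: 1/σ_n² = 1/σ₀² + n/σ².
So 1/σ₀² = 1/16.0344 − 5/128.2 = 0.062366 − 0.039002 = 0.023364.
Hence σ₀² = 1/0.023364 ≈ 42.8.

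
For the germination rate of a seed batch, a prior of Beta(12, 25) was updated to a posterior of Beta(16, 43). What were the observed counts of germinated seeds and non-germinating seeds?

A Beta(a, b) prior with s successes and f failures in binomial data gives a Beta(a+s, b+f) posterior.
Match parameters: s=16−12=4, f=43−25=18.

4 germinated seeds and 18 non-germinating seeds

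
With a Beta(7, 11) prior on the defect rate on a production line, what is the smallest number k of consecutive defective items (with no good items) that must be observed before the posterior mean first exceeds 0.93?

k = 140

After k defective items and 0 good items the posterior is Beta(7+k, 11), with mean (7+k)/(7+11+k).
Set (7+k)/(18+k) > 0.93 and solve: k > (0.93·18 − 7)/(1 − 0.93) = 139.143.
The smallest integer exceeding 139.143 is 140, and checking k=140: (147)/(158) = 0.9304 > 0.93.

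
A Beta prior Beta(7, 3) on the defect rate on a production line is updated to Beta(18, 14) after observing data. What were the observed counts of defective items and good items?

A Beta(a, b) prior with s successes and f failures in binomial data gives a Beta(a+s, b+f) posterior.
So s = 18 − 7 = 11 and f = 14 − 3 = 11.

11 defective items and 11 good items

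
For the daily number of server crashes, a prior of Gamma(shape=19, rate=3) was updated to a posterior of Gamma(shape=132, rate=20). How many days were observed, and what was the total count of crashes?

n = 17 days with total 113 crashes

Gamma–Poisson conjugacy: posterior shape = α + Σxᵢ, posterior rate = β + n.
Matching: Σxᵢ = 132 − 19 = 113 and n = 20 − 3 = 17.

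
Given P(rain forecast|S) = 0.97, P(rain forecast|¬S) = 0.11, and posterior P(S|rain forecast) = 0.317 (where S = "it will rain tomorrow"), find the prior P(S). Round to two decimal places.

P(S) = 0.05

Bayes' rule in odds form gives O(S|E) = O(S)·[P(E|S)/P(E|¬S)], hence O(S) = O(S|E)/LR.
Posterior odds = 0.317/(1−0.317) = 0.4641. LR = 0.97/0.11 = 8.8182.
Prior odds = 0.4641/8.8182 = 0.0526, so P(S) = 0.0526/(1+0.0526) ≈ 0.05.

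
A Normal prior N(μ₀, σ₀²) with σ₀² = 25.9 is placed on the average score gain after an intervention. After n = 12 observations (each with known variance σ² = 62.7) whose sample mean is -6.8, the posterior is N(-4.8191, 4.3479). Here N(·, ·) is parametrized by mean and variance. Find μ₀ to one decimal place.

μ₀ = 5.0

The posterior mean is a precision-weighted average: μ_n = (τ₀μ₀ + τ_data·x̄)/(τ₀+τ_data), with τ₀=1/σ₀² and τ_data=n/σ².
Here τ₀ = 1/25.9 = 0.038610 and τ_data = 12/62.7 = 0.191388, so τ_n = 0.229998.
Rearranging for μ₀: μ₀ = (μ_n·τ_n − τ_data·x̄)/τ₀ = (-4.8191·0.229998 − 0.191388·-6.8) / 0.038610 = 0.193055/0.038610 ≈ 5.0.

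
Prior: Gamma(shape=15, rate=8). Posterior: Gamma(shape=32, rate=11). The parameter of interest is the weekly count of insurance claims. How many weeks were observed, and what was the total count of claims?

Gamma–Poisson conjugacy: posterior shape = α + Σxᵢ, posterior rate = β + n.
Matching: Σxᵢ = 32 − 15 = 17 and n = 11 − 8 = 3.

n = 3 weeks with total 17 claims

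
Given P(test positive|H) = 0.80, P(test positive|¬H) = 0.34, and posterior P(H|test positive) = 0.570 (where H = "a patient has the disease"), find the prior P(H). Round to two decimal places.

In odds form, posterior odds = prior odds × likelihood ratio, so prior odds = posterior odds ÷ LR.
Posterior odds = 0.570/(1−0.570) = 1.3256. LR = 0.80/0.34 = 2.3529.
Prior odds = 1.3256/2.3529 = 0.5634, so P(H) = 0.5634/(1+0.5634) ≈ 0.36.

P(H) = 0.36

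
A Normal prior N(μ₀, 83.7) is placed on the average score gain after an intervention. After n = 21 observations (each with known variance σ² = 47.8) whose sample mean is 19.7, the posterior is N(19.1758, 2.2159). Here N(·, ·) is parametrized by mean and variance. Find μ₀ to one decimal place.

The posterior mean is a precision-weighted average: μ_n = (τ₀μ₀ + τ_data·x̄)/(τ₀+τ_data), with τ₀=1/σ₀² and τ_data=n/σ².
Here τ₀ = 1/83.7 = 0.011947 and τ_data = 21/47.8 = 0.439331, so τ_n = 0.451278.
Rearranging for μ₀: μ₀ = (μ_n·τ_n − τ_data·x̄)/τ₀ = (19.1758·0.451278 − 0.439331·19.7) / 0.011947 = -0.001204/0.011947 ≈ -0.1.

μ₀ = -0.1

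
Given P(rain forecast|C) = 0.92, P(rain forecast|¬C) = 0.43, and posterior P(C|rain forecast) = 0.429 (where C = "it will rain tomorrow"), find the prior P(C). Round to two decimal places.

P(C) = 0.26

In odds form, posterior odds = prior odds × likelihood ratio, so prior odds = posterior odds ÷ LR.
Posterior odds = 0.429/(1−0.429) = 0.7513. LR = 0.92/0.43 = 2.1395.
Prior odds = 0.7513/2.1395 = 0.3512, so P(C) = 0.3512/(1+0.3512) ≈ 0.26.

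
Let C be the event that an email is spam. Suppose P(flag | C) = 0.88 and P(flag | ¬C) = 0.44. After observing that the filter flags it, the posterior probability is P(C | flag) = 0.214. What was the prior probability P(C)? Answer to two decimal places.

In odds form, posterior odds = prior odds × likelihood ratio, so prior odds = posterior odds ÷ LR.
Posterior odds = 0.214/(1−0.214) = 0.2723. LR = 0.88/0.44 = 2.0000.
Prior odds = 0.2723/2.0000 = 0.1361, so P(C) = 0.1361/(1+0.1361) ≈ 0.12.

P(C) = 0.12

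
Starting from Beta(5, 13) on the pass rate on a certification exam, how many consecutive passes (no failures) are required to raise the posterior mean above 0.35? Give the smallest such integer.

k = 3

After k passes and 0 failures the posterior is Beta(5+k, 13), with mean (5+k)/(5+13+k).
Set (5+k)/(18+k) > 0.35 and solve: k > (0.35·18 − 5)/(1 − 0.35) = 2.000.
The smallest integer exceeding 2.000 is 3, and checking k=3: (8)/(21) = 0.3810 > 0.35.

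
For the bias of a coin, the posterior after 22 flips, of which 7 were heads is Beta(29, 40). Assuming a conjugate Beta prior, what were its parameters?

Beta(22, 25)

A Beta(a, b) prior with s successes and f failures in binomial data gives a Beta(a+s, b+f) posterior.
Subtract the data counts: 29−7=22, 40−15=25.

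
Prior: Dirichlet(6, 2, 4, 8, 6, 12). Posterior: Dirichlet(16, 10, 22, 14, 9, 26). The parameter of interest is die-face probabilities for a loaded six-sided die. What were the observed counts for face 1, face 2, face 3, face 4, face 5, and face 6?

counts (10, 8, 18, 6, 3, 14)

For a Dirichlet(α) prior with multinomial counts c, the posterior is Dirichlet(α + c) componentwise.
Counts are posterior − prior componentwise: 16−6=10, 10−2=8, 22−4=18, 14−8=6, 9−6=3, 26−12=14.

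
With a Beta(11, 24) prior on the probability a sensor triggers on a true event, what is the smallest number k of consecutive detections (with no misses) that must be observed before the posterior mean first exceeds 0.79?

After k detections and 0 misses the posterior is Beta(11+k, 24), with mean (11+k)/(11+24+k).
Set (11+k)/(35+k) > 0.79 and solve: k > (0.79·35 − 11)/(1 − 0.79) = 79.286.
The smallest integer exceeding 79.286 is 80, and checking k=80: (91)/(115) = 0.7913 > 0.79.

k = 80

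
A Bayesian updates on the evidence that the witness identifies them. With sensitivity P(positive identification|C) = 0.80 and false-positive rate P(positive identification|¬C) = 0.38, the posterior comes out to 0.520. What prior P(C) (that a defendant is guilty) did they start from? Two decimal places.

In odds form, posterior odds = prior odds × likelihood ratio, so prior odds = posterior odds ÷ LR.
Posterior odds = 0.520/(1−0.520) = 1.0833. LR = 0.80/0.38 = 2.1053.
Prior odds = 1.0833/2.1053 = 0.5146, so P(C) = 0.5146/(1+0.5146) ≈ 0.34.

P(C) = 0.34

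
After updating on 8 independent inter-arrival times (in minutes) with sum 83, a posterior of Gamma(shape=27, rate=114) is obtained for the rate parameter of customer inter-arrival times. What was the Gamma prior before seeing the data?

Gamma–exponential conjugacy: posterior shape = α + n, posterior rate = β + Σtᵢ.
So α = 27 − 8 = 19 and β = 114 − 83 = 31.

Gamma(shape=19, rate=31)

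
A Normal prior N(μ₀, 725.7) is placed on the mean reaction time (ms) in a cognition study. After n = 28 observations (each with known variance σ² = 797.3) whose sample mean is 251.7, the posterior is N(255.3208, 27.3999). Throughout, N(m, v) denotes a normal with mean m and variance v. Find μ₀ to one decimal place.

The posterior mean is a precision-weighted average: μ_n = (τ₀μ₀ + τ_data·x̄)/(τ₀+τ_data), with τ₀=1/σ₀² and τ_data=n/σ².
Here τ₀ = 1/725.7 = 0.001378 and τ_data = 28/797.3 = 0.035119, so τ_n = 0.036497.
Rearranging for μ₀: μ₀ = (μ_n·τ_n − τ_data·x̄)/τ₀ = (255.3208·0.036497 − 0.035119·251.7) / 0.001378 = 0.478991/0.001378 ≈ 347.6.

μ₀ = 347.6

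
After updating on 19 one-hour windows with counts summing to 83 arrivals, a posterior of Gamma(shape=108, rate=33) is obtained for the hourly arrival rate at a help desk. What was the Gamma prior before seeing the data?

A Gamma(α, β) prior (rate parametrization) on a Poisson rate with n observations summing to S gives posterior Gamma(α+S, β+n).
So α = 108 − 83 = 25 and β = 33 − 19 = 14.

Gamma(shape=25, rate=14)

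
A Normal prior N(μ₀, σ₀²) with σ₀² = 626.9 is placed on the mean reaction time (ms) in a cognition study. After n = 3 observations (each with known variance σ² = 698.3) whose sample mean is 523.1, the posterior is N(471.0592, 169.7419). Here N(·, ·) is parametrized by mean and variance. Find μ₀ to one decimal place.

With known observation variance, the Normal–Normal posterior has precision τ_n = τ₀ + n/σ² and mean μ_n = (τ₀μ₀ + (n/σ²)x̄)/τ_n.
Here τ₀ = 1/626.9 = 0.001595 and τ_data = 3/698.3 = 0.004296, so τ_n = 0.005891.
Rearranging for μ₀: μ₀ = (μ_n·τ_n − τ_data·x̄)/τ₀ = (471.0592·0.005891 − 0.004296·523.1) / 0.001595 = 0.527772/0.001595 ≈ 330.9.

μ₀ = 330.9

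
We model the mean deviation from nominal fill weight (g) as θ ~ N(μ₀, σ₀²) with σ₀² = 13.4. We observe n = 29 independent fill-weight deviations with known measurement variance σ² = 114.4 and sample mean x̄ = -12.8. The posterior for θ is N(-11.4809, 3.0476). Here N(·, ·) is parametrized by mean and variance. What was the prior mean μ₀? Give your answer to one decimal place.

μ₀ = -7.0

With known observation variance, the Normal–Normal posterior has precision τ_n = τ₀ + n/σ² and mean μ_n = (τ₀μ₀ + (n/σ²)x̄)/τ_n.
Here τ₀ = 1/13.4 = 0.074627 and τ_data = 29/114.4 = 0.253497, so τ_n = 0.328124.
Rearranging for μ₀: μ₀ = (μ_n·τ_n − τ_data·x̄)/τ₀ = (-11.4809·0.328124 − 0.253497·-12.8) / 0.074627 = -0.522397/0.074627 ≈ -7.0.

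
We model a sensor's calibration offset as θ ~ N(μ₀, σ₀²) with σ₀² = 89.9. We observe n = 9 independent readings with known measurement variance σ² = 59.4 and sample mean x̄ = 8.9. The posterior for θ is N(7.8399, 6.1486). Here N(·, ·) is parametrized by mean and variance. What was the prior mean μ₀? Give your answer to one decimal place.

The posterior mean is a precision-weighted average: μ_n = (τ₀μ₀ + τ_data·x̄)/(τ₀+τ_data), with τ₀=1/σ₀² and τ_data=n/σ².
Here τ₀ = 1/89.9 = 0.011123 and τ_data = 9/59.4 = 0.151515, so τ_n = 0.162638.
Rearranging for μ₀: μ₀ = (μ_n·τ_n − τ_data·x̄)/τ₀ = (7.8399·0.162638 − 0.151515·8.9) / 0.011123 = -0.073418/0.011123 ≈ -6.6.

μ₀ = -6.6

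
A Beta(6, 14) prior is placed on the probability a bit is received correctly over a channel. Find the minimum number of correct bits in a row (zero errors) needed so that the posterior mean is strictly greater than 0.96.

k = 331

After k correct bits and 0 errors the posterior is Beta(6+k, 14), with mean (6+k)/(6+14+k).
Set (6+k)/(20+k) > 0.96 and solve: k > (0.96·20 − 6)/(1 − 0.96) = 330.000.
The smallest integer exceeding 330.000 is 331.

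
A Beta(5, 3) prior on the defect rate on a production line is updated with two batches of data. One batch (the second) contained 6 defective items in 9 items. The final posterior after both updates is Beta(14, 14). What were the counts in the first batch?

Because Beta–binomial updating is additive in the counts, the combined data contributed (α_post−α_prior, β_post−β_prior) successes and failures.
Total across both batches: 14−5=9 defective items, 14−3=11 good items.
Subtract the second batch: 9−6=3 defective items and 11−3=8 good items.

3 defective items and 8 good items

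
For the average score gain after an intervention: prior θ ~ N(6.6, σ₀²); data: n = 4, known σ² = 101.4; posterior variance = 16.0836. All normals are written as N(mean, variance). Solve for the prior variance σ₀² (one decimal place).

For the Normal–Normal model with known σ², precisions add: τ_n = τ₀ + n/σ².
So 1/σ₀² = 1/16.0836 − 4/101.4 = 0.062175 − 0.039448 = 0.022727.
Hence σ₀² = 1/0.022727 ≈ 44.0.

σ₀² = 44.0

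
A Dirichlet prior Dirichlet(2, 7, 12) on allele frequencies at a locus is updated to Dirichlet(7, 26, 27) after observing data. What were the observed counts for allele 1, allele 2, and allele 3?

counts (5, 19, 15)

For a Dirichlet(α) prior with multinomial counts c, the posterior is Dirichlet(α + c) componentwise.
Counts are posterior − prior componentwise: 7−2=5, 26−7=19, 27−12=15.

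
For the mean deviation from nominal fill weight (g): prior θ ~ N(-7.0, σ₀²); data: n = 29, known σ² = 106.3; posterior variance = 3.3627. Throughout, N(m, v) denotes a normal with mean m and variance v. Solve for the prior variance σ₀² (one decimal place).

σ₀² = 40.7

Posterior precision equals prior precision plus data precision: 1/σ_n² = 1/σ₀² + n/σ².
So 1/σ₀² = 1/3.3627 − 29/106.3 = 0.297380 − 0.272813 = 0.024567.
Hence σ₀² = 1/0.024567 ≈ 40.7.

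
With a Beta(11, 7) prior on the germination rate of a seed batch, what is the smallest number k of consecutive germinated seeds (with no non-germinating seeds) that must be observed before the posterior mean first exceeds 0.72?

k = 8

After k germinated seeds and 0 non-germinating seeds the posterior is Beta(11+k, 7), with mean (11+k)/(11+7+k).
Set (11+k)/(18+k) > 0.72 and solve: k > (0.72·18 − 11)/(1 − 0.72) = 7.000.
The smallest integer exceeding 7.000 is 8, and checking k=8: (19)/(26) = 0.7308 > 0.72.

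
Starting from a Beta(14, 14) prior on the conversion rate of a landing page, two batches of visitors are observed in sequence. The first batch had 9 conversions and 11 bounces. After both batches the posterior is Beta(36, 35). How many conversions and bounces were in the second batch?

Sequential conjugate updates are equivalent to a single update on the pooled data, so total successes = posterior α − prior α and total failures = posterior β − prior β.
Total across both batches: 36−14=22 conversions, 35−14=21 bounces.
Subtract the first batch: 22−9=13 conversions and 21−11=10 bounces.

13 conversions and 10 bounces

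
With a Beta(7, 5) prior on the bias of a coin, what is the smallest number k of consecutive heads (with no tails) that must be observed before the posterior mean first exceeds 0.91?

k = 44

After k heads and 0 tails the posterior is Beta(7+k, 5), with mean (7+k)/(7+5+k).
Set (7+k)/(12+k) > 0.91 and solve: k > (0.91·12 − 7)/(1 − 0.91) = 43.556.
The smallest integer exceeding 43.556 is 44.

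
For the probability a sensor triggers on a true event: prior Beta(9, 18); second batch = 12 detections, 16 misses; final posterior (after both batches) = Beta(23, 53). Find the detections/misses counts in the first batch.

Because Beta–binomial updating is additive in the counts, the combined data contributed (α_post−α_prior, β_post−β_prior) successes and failures.
Total across both batches: 23−9=14 detections, 53−18=35 misses.
Subtract the second batch: 14−12=2 detections and 35−16=19 misses.

2 detections and 19 misses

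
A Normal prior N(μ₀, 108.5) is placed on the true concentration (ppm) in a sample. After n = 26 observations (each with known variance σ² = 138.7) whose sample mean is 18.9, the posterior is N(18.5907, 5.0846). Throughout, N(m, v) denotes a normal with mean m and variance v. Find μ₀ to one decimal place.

The posterior mean is a precision-weighted average: μ_n = (τ₀μ₀ + τ_data·x̄)/(τ₀+τ_data), with τ₀=1/σ₀² and τ_data=n/σ².
Here τ₀ = 1/108.5 = 0.009217 and τ_data = 26/138.7 = 0.187455, so τ_n = 0.196672.
Rearranging for μ₀: μ₀ = (μ_n·τ_n − τ_data·x̄)/τ₀ = (18.5907·0.196672 − 0.187455·18.9) / 0.009217 = 0.113371/0.009217 ≈ 12.3.

μ₀ = 12.3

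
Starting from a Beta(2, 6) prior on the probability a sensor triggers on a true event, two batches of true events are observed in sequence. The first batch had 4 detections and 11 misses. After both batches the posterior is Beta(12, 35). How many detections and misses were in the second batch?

Because Beta–binomial updating is additive in the counts, the combined data contributed (α_post−α_prior, β_post−β_prior) successes and failures.
Total across both batches: 12−2=10 detections, 35−6=29 misses.
Subtract the first batch: 10−4=6 detections and 29−11=18 misses.

6 detections and 18 misses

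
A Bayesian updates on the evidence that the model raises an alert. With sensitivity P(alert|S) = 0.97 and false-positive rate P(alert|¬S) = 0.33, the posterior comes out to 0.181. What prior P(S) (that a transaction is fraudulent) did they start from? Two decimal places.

P(S) = 0.07

In odds form, posterior odds = prior odds × likelihood ratio, so prior odds = posterior odds ÷ LR.
Posterior odds = 0.181/(1−0.181) = 0.2210. LR = 0.97/0.33 = 2.9394.
Prior odds = 0.2210/2.9394 = 0.0752, so P(S) = 0.0752/(1+0.0752) ≈ 0.07.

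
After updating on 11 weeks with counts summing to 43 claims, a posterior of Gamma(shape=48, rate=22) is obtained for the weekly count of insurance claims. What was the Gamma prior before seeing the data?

Gamma(shape=5, rate=11)

Gamma–Poisson conjugacy: posterior shape = α + Σxᵢ, posterior rate = β + n.
So α = 48 − 43 = 5 and β = 22 − 11 = 11.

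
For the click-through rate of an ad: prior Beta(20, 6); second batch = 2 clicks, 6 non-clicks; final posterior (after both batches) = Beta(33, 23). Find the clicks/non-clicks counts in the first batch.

Sequential conjugate updates are equivalent to a single update on the pooled data, so total successes = posterior α − prior α and total failures = posterior β − prior β.
Total across both batches: 33−20=13 clicks, 23−6=17 non-clicks.
Subtract the second batch: 13−2=11 clicks and 17−6=11 non-clicks.

11 clicks and 11 non-clicks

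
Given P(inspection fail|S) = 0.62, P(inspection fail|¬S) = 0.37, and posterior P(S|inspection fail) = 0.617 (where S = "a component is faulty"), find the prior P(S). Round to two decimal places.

P(S) = 0.49

In odds form, posterior odds = prior odds × likelihood ratio, so prior odds = posterior odds ÷ LR.
Posterior odds = 0.617/(1−0.617) = 1.6110. LR = 0.62/0.37 = 1.6757.
Prior odds = 1.6110/1.6757 = 0.9614, so P(S) = 0.9614/(1+0.9614) ≈ 0.49.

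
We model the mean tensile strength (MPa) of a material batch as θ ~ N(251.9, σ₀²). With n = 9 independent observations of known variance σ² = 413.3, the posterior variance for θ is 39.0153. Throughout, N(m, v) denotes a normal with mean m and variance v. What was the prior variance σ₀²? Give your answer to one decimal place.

For the Normal–Normal model with known σ², precisions add: τ_n = τ₀ + n/σ².
So 1/σ₀² = 1/39.0153 − 9/413.3 = 0.025631 − 0.021776 = 0.003855.
Hence σ₀² = 1/0.003855 ≈ 259.4.

σ₀² = 259.4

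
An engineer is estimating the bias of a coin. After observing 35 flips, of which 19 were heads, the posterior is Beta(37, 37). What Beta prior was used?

Beta(18, 21)

Under Beta–binomial conjugacy the posterior parameters are (a+s, b+f).
So a = 37 − 19 = 18 and b = 37 − 16 = 21.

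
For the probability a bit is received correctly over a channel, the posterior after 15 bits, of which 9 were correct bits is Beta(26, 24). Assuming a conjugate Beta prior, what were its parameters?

Beta(17, 18)

A Beta(α, β) prior with s successes and f failures in binomial data gives a Beta(α+s, β+f) posterior.
So α = 26 − 9 = 17 and β = 24 − 6 = 18.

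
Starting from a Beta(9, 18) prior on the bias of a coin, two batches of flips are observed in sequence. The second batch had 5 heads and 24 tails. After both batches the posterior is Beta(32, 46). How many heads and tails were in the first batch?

18 heads and 4 tails

Sequential conjugate updates are equivalent to a single update on the pooled data, so total successes = posterior α − prior α and total failures = posterior β − prior β.
Total across both batches: 32−9=23 heads, 46−18=28 tails.
Subtract the second batch: 23−5=18 heads and 28−24=4 tails.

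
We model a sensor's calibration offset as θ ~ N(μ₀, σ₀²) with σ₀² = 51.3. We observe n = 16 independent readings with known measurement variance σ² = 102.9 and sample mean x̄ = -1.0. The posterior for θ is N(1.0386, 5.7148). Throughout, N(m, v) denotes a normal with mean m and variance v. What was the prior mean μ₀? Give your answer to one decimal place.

With known observation variance, the Normal–Normal posterior has precision τ_n = τ₀ + n/σ² and mean μ_n = (τ₀μ₀ + (n/σ²)x̄)/τ_n.
Here τ₀ = 1/51.3 = 0.019493 and τ_data = 16/102.9 = 0.155491, so τ_n = 0.174984.
Rearranging for μ₀: μ₀ = (μ_n·τ_n − τ_data·x̄)/τ₀ = (1.0386·0.174984 − 0.155491·-1.0) / 0.019493 = 0.337229/0.019493 ≈ 17.3.

μ₀ = 17.3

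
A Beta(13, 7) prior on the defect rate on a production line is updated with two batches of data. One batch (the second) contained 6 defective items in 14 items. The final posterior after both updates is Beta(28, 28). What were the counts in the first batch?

9 defective items and 13 good items

Sequential conjugate updates are equivalent to a single update on the pooled data, so total successes = posterior α − prior α and total failures = posterior β − prior β.
Total across both batches: 28−13=15 defective items, 28−7=21 good items.
Subtract the second batch: 15−6=9 defective items and 21−8=13 good items.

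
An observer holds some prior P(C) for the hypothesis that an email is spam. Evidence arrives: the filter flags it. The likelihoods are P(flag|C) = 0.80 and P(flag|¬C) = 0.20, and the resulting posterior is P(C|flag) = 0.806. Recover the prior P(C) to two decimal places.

In odds form, posterior odds = prior odds × likelihood ratio, so prior odds = posterior odds ÷ LR.
Posterior odds = 0.806/(1−0.806) = 4.1546. LR = 0.80/0.20 = 4.0000.
Prior odds = 4.1546/4.0000 = 1.0387, so P(C) = 1.0387/(1+1.0387) ≈ 0.51.

P(C) = 0.51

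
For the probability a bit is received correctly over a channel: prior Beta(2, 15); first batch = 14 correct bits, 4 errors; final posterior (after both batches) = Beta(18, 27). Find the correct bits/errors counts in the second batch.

2 correct bits and 8 errors

Sequential conjugate updates are equivalent to a single update on the pooled data, so total successes = posterior α − prior α and total failures = posterior β − prior β.
Total across both batches: 18−2=16 correct bits, 27−15=12 errors.
Subtract the first batch: 16−14=2 correct bits and 12−4=8 errors.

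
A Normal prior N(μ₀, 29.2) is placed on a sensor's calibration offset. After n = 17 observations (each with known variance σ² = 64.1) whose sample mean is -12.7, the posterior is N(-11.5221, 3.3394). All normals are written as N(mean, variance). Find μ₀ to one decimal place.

μ₀ = -2.4

The posterior mean is a precision-weighted average: μ_n = (τ₀μ₀ + τ_data·x̄)/(τ₀+τ_data), with τ₀=1/σ₀² and τ_data=n/σ².
Here τ₀ = 1/29.2 = 0.034247 and τ_data = 17/64.1 = 0.265211, so τ_n = 0.299458.
Rearranging for μ₀: μ₀ = (μ_n·τ_n − τ_data·x̄)/τ₀ = (-11.5221·0.299458 − 0.265211·-12.7) / 0.034247 = -0.082205/0.034247 ≈ -2.4.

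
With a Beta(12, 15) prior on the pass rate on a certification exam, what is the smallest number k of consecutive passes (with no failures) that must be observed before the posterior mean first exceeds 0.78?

k = 42

After k passes and 0 failures the posterior is Beta(12+k, 15), with mean (12+k)/(12+15+k).
Set (12+k)/(27+k) > 0.78 and solve: k > (0.78·27 − 12)/(1 − 0.78) = 41.182.
The smallest integer exceeding 41.182 is 42.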